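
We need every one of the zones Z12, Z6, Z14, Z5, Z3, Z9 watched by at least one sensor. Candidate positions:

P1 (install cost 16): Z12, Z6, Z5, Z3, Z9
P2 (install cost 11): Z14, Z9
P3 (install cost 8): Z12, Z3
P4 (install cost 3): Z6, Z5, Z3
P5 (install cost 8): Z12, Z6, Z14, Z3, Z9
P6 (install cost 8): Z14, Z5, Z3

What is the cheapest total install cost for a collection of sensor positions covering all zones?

P4, P5 cover every zone at install cost 3 + 8 = 11.
Any cover uses at least 2 sensor positions; among all covering selections none totals below 11.

11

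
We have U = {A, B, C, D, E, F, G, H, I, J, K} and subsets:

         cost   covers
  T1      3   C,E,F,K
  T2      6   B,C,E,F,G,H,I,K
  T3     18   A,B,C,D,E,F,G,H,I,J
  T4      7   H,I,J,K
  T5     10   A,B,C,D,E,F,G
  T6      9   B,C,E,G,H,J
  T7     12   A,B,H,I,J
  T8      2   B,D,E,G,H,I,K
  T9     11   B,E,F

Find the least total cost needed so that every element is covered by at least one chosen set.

T4, T5 cover every element at cost 7 + 10 = 17.
Any cover uses at least 2 sets; among all covering selections none totals below 17.

17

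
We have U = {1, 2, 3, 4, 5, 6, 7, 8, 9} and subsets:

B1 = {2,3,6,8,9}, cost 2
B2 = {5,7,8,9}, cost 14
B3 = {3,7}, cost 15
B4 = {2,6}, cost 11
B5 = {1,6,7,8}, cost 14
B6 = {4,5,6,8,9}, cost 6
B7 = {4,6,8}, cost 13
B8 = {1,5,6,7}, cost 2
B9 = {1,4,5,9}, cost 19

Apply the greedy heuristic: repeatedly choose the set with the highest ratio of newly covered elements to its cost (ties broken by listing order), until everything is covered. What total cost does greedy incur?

Pick 1: B1 adds 5 new (2, 3, 6, 8, 9) at cost 2 (ratio 5/2).
Pick 2: B8 adds 3 new (1, 5, 7) at cost 2 (ratio 3/2).
Pick 3: B6 adds 1 new (4) at cost 6 (ratio 1/6).
Greedy total cost: 2 + 2 + 6 = 10.

10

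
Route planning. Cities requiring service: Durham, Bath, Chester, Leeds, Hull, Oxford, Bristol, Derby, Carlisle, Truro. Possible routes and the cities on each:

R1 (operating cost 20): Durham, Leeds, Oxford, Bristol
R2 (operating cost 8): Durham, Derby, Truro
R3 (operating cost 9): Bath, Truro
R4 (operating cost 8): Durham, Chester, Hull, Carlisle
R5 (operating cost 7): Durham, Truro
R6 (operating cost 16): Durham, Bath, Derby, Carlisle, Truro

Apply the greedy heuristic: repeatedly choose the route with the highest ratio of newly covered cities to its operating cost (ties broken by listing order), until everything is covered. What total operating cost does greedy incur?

45

Pick 1: R4 adds 4 new (Durham, Chester, Hull, Carlisle) at operating cost 8 (ratio 4/8).
Pick 2: R2 adds 2 new (Derby, Truro) at operating cost 8 (ratio 2/8).
Pick 3: R1 adds 3 new (Leeds, Oxford, Bristol) at operating cost 20 (ratio 3/20).
Pick 4: R3 adds 1 new (Bath) at operating cost 9 (ratio 1/9).
Greedy total operating cost: 8 + 8 + 20 + 9 = 45. (The true optimum is 44, so greedy overshoots here.)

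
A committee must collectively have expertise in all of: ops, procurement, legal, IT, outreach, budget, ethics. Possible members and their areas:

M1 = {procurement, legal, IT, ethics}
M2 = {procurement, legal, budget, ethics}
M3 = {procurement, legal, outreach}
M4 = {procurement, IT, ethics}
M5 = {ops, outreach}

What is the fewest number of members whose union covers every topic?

M1, M2, M5 together cover {ops, procurement, legal, IT, outreach, budget, ethics} — every topic.
No 2 of the 5 members cover everything (all 10 pairs fall short), so 3 is minimum.

3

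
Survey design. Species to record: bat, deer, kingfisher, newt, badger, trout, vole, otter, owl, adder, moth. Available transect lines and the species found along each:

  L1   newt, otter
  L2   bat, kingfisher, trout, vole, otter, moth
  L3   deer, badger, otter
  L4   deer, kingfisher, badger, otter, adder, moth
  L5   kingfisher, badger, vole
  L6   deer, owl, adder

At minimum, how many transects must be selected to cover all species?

L1, L2, L3, L6 together cover {bat, deer, kingfisher, newt, badger, trout, vole, otter, owl, adder, moth} — every species.
No 3 of the 6 transects cover everything (all 20 triples fall short), so 4 is minimum.

4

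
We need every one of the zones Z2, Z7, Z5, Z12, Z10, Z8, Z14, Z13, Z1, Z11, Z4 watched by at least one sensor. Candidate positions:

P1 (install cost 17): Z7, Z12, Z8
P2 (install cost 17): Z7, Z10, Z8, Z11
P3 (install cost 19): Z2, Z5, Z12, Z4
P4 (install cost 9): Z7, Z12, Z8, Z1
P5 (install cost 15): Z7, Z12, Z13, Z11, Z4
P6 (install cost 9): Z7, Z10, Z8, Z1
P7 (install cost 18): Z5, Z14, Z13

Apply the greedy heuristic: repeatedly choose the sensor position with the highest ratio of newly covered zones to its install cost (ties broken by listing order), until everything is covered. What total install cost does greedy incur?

Pick 1: P4 adds 4 new (Z7, Z12, Z8, Z1) at install cost 9 (ratio 4/9).
Pick 2: P5 adds 3 new (Z13, Z11, Z4) at install cost 15 (ratio 3/15).
Pick 3: P6 adds 1 new (Z10) at install cost 9 (ratio 1/9).
Pick 4: P7 adds 2 new (Z5, Z14) at install cost 18 (ratio 2/18).
Pick 5: P3 adds 1 new (Z2) at install cost 19 (ratio 1/19).
Greedy total install cost: 9 + 15 + 9 + 18 + 19 = 70. (The true optimum is 61, so greedy overshoots here.)

70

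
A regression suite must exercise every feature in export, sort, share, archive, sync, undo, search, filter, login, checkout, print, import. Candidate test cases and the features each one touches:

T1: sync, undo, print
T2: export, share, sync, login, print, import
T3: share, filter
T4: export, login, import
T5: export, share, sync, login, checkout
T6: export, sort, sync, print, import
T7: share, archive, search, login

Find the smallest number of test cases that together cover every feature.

5

T1, T3, T5, T6, T7 together cover {export, sort, share, archive, sync, undo, search, filter, login, checkout, print, import} — every feature.
No 4 of the 7 test cases cover everything (all 35 size-4 selections fall short), so 5 is minimum.
Greedy (largest uncovered first) would take T2, T7, T1, T3, T5, T6 — 6 test cases — but 5 suffice.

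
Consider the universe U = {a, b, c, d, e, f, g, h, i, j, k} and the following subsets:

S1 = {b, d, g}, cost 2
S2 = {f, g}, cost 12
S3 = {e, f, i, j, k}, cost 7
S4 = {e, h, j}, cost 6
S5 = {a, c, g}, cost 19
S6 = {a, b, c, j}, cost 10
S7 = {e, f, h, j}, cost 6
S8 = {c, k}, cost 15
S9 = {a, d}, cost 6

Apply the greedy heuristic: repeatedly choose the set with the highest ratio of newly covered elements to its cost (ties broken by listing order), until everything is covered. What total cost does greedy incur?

25

Pick 1: S1 adds 3 new (b, d, g) at cost 2 (ratio 3/2).
Pick 2: S3 adds 5 new (e, f, i, j, k) at cost 7 (ratio 5/7).
Pick 3: S6 adds 2 new (a, c) at cost 10 (ratio 2/10).
Pick 4: S4 adds 1 new (h) at cost 6 (ratio 1/6).
Greedy total cost: 2 + 7 + 10 + 6 = 25.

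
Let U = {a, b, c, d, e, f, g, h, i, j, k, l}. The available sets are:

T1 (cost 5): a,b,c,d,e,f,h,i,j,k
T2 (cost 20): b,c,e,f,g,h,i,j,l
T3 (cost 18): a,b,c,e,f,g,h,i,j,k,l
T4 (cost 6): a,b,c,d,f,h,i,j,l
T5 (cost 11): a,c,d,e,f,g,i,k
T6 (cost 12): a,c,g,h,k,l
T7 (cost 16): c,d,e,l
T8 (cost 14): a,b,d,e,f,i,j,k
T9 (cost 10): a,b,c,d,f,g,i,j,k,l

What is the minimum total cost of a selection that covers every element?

T1, T9 cover every element at cost 5 + 10 = 15.
Any cover uses at least 2 sets; among all covering selections none totals below 15.

15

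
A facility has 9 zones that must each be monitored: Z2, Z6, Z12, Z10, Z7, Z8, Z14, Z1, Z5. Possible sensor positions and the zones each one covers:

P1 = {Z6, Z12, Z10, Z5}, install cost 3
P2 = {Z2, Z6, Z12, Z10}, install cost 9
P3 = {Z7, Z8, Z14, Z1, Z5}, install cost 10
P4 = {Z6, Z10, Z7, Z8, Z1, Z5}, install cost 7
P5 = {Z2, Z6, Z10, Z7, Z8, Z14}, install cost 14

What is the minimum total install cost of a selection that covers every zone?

19

P2, P3 cover every zone at install cost 9 + 10 = 19.
Any cover uses at least 2 sensor positions; among all covering selections none totals below 19.
Greedy by coverage-per-install cost would pick P1, P4, P5 for 24 — worse than the optimum 19.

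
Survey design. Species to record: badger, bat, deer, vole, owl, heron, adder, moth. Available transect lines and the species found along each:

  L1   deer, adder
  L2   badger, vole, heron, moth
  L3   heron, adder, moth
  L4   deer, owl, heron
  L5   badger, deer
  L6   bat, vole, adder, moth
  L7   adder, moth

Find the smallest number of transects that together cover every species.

L2, L4, L6 together cover {badger, bat, deer, vole, owl, heron, adder, moth} — every species.
No 2 of the 7 transects cover everything (all 21 pairs fall short), so 3 is minimum.
Greedy (largest uncovered first) would take L2, L1, L4, L6 — 4 transects — but 3 suffice.

3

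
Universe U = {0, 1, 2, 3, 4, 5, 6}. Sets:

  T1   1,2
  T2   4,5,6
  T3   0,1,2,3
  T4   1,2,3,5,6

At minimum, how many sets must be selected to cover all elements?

2

T2, T3 together cover {0, 1, 2, 3, 4, 5, 6} — every element.
No single set contains all 7 elements, so 2 is optimal.
Greedy (largest uncovered first) would take T4, T2, T3 — 3 sets — but 2 suffice.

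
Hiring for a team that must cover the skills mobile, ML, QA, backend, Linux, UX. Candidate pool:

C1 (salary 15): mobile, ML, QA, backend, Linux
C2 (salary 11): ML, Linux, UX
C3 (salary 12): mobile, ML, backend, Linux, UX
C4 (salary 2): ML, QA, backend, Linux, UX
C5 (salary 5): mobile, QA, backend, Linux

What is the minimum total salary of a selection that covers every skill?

C4, C5 cover every skill at salary 2 + 5 = 7.
Any cover uses at least 2 candidates; among all covering selections none totals below 7.

7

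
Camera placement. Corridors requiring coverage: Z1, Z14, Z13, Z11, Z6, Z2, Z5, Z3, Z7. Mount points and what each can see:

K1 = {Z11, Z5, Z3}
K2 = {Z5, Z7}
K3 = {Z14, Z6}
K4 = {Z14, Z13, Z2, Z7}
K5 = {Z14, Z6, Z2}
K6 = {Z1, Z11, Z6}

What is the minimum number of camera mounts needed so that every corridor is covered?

K1, K4, K6 together cover {Z1, Z14, Z13, Z11, Z6, Z2, Z5, Z3, Z7} — every corridor.
No 2 of the 6 camera mounts cover everything (all 15 pairs fall short), so 3 is minimum.

3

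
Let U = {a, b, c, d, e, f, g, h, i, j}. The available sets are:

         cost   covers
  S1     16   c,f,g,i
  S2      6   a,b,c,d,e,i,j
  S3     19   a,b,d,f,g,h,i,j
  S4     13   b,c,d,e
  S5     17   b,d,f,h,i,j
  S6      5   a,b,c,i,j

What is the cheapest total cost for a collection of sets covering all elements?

25

S2, S3 cover every element at cost 6 + 19 = 25.
Any cover uses at least 2 sets; among all covering selections none totals below 25.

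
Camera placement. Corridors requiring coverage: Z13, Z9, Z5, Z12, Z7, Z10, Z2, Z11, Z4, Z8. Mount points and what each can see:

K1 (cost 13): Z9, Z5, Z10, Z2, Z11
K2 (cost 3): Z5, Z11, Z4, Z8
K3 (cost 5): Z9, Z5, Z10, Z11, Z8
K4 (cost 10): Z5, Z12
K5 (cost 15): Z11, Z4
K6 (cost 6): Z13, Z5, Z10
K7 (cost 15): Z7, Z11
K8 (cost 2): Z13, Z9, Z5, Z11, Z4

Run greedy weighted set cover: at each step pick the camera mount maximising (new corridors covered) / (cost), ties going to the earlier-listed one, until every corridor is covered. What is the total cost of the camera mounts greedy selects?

Pick 1: K8 adds 5 new (Z13, Z9, Z5, Z11, Z4) at cost 2 (ratio 5/2).
Pick 2: K3 adds 2 new (Z10, Z8) at cost 5 (ratio 2/5).
Pick 3: K4 adds 1 new (Z12) at cost 10 (ratio 1/10).
Pick 4: K1 adds 1 new (Z2) at cost 13 (ratio 1/13).
Pick 5: K7 adds 1 new (Z7) at cost 15 (ratio 1/15).
Greedy total cost: 2 + 5 + 10 + 13 + 15 = 45. (The true optimum is 43, so greedy overshoots here.)

45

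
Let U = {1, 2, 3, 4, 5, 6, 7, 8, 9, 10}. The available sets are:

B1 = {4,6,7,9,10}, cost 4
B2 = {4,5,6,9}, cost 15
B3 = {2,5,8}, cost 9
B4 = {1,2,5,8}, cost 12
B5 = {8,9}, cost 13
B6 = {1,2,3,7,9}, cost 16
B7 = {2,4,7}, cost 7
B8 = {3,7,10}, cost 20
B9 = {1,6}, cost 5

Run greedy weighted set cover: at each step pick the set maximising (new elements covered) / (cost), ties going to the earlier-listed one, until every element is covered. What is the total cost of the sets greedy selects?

34

Pick 1: B1 adds 5 new (4, 6, 7, 9, 10) at cost 4 (ratio 5/4).
Pick 2: B3 adds 3 new (2, 5, 8) at cost 9 (ratio 3/9).
Pick 3: B9 adds 1 new (1) at cost 5 (ratio 1/5).
Pick 4: B6 adds 1 new (3) at cost 16 (ratio 1/16).
Greedy total cost: 4 + 9 + 5 + 16 = 34. (The true optimum is 29, so greedy overshoots here.)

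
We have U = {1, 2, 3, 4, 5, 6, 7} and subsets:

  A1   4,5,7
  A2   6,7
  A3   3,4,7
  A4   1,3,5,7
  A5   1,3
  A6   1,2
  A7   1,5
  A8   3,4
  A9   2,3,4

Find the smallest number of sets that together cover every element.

3

A2, A4, A9 together cover {1, 2, 3, 4, 5, 6, 7} — every element.
No 2 of the 9 sets cover everything (all 36 pairs fall short), so 3 is minimum.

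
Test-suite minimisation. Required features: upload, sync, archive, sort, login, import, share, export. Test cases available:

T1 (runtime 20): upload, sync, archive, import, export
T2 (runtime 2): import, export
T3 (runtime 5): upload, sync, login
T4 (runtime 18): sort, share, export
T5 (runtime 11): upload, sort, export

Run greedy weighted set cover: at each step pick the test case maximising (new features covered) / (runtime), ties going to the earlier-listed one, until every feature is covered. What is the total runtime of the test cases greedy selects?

45

Pick 1: T2 adds 2 new (import, export) at runtime 2 (ratio 2/2).
Pick 2: T3 adds 3 new (upload, sync, login) at runtime 5 (ratio 3/5).
Pick 3: T4 adds 2 new (sort, share) at runtime 18 (ratio 2/18).
Pick 4: T1 adds 1 new (archive) at runtime 20 (ratio 1/20).
Greedy total runtime: 2 + 5 + 18 + 20 = 45. (The true optimum is 43, so greedy overshoots here.)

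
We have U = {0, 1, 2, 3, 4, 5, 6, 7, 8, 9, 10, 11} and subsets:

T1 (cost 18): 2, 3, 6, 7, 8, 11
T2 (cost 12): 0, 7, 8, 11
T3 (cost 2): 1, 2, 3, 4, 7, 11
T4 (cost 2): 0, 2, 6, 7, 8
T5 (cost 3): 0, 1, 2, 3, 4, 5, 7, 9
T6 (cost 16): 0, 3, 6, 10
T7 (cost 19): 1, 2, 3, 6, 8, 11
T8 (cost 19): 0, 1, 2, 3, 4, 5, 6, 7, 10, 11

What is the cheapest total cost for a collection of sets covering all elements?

T3, T4, T5, T6 cover every element at cost 2 + 2 + 3 + 16 = 23.
Any cover uses at least 3 sets; among all covering selections none totals below 23.

23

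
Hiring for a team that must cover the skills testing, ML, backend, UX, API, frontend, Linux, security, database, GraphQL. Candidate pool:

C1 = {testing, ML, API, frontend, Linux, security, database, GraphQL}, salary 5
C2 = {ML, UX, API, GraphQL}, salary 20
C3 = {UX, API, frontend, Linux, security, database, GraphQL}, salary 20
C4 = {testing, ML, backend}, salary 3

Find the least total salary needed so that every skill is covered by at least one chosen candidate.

23

C3, C4 cover every skill at salary 20 + 3 = 23.
Any cover uses at least 2 candidates; among all covering selections none totals below 23.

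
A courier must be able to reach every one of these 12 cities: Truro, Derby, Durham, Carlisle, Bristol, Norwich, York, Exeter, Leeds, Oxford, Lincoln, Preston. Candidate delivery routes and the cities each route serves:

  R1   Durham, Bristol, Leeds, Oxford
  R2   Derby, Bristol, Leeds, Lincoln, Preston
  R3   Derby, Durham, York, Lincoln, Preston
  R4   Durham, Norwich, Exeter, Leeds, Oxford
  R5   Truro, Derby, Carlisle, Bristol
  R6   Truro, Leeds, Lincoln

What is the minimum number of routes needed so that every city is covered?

R3, R4, R5 together cover {Truro, Derby, Durham, Carlisle, Bristol, Norwich, York, Exeter, Leeds, Oxford, Lincoln, Preston} — every city.
No 2 of the 6 routes cover everything (all 15 pairs fall short), so 3 is minimum.
Greedy (largest uncovered first) would take R2, R4, R5, R3 — 4 routes — but 3 suffice.

3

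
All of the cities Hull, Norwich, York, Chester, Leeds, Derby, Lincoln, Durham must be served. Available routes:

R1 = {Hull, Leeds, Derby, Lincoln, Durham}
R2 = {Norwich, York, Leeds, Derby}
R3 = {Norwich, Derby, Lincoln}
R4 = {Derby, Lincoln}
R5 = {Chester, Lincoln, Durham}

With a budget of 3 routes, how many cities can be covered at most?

Choosing R1, R2, R5 covers {Hull, Norwich, York, Chester, Leeds, Derby, Lincoln, Durham} — 8 cities.
That is all 8 cities.

8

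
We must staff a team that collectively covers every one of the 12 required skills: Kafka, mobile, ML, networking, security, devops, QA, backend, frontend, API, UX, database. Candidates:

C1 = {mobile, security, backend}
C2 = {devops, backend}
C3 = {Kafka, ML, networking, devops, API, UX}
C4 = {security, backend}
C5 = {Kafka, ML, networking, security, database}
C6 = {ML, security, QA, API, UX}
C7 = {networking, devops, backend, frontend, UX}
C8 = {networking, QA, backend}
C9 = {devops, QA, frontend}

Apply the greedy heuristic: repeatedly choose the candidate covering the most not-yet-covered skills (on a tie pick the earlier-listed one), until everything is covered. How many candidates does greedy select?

Pick 1: C3 covers 6 new skills (Kafka, ML, networking, devops, API, UX).
Pick 2: C1 covers 3 new skills (mobile, security, backend).
Pick 3: C9 covers 2 new skills (QA, frontend).
Pick 4: C5 covers 1 new skills (database).
Greedy uses 4 candidates.

4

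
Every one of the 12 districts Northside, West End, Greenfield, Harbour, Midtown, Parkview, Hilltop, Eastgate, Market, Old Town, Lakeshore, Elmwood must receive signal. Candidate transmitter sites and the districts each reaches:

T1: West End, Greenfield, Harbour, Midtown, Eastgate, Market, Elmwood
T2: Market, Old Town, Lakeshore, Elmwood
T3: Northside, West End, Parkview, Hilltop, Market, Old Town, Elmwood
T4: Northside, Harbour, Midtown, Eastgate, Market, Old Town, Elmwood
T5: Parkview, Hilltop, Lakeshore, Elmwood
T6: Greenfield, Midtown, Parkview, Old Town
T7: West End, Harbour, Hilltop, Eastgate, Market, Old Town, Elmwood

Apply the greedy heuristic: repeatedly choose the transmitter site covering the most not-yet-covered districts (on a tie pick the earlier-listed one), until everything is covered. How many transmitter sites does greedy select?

3

Pick 1: T1 covers 7 new districts (West End, Greenfield, Harbour, Midtown, Eastgate, Market, Elmwood).
Pick 2: T3 covers 4 new districts (Northside, Parkview, Hilltop, Old Town).
Pick 3: T2 covers 1 new districts (Lakeshore).
Greedy uses 3 transmitter sites.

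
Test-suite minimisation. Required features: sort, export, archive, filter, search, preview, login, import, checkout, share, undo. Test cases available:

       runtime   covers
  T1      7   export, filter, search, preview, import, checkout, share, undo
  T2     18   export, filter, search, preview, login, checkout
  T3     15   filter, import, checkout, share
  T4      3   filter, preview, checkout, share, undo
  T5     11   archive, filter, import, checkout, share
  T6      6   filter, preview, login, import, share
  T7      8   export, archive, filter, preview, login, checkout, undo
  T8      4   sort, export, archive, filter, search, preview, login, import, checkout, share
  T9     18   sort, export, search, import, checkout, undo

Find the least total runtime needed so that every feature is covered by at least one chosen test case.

T4, T8 cover every feature at runtime 3 + 4 = 7.
Any cover uses at least 2 test cases; among all covering selections none totals below 7.

7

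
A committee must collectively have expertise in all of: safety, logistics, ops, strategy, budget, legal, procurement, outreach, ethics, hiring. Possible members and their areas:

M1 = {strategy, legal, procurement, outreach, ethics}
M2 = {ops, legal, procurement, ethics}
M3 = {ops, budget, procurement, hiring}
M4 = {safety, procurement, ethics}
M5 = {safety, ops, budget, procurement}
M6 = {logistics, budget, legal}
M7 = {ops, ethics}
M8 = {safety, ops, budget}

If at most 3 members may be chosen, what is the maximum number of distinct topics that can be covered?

Choosing M1, M3, M4 covers {safety, ops, strategy, budget, legal, procurement, outreach, ethics, hiring} — 9 topics.
No choice of 3 members does better; here logistics is left uncovered.

9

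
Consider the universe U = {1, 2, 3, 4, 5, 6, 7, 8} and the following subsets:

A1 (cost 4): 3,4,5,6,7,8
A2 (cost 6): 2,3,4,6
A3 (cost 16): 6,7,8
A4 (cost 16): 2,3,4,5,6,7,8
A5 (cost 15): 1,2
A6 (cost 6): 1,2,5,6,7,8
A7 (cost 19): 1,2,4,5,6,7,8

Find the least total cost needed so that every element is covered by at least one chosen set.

10

A1, A6 cover every element at cost 4 + 6 = 10.
Any cover uses at least 2 sets; among all covering selections none totals below 10.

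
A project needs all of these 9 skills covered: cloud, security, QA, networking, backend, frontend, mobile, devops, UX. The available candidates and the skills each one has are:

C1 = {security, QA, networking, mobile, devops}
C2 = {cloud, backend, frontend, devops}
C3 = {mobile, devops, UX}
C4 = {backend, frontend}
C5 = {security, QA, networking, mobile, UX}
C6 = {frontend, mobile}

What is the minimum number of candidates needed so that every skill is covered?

C2, C5 together cover {cloud, security, QA, networking, backend, frontend, mobile, devops, UX} — every skill.
No single candidate contains all 9 skills, so 2 is optimal.

2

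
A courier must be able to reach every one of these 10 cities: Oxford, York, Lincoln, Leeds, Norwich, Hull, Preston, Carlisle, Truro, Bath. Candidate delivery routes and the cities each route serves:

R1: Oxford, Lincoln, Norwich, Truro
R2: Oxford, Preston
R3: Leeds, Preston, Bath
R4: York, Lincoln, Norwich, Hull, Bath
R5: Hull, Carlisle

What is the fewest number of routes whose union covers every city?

R1, R3, R4, R5 together cover {Oxford, York, Lincoln, Leeds, Norwich, Hull, Preston, Carlisle, Truro, Bath} — every city.
No 3 of the 5 routes cover everything (all 10 triples fall short), so 4 is minimum.

4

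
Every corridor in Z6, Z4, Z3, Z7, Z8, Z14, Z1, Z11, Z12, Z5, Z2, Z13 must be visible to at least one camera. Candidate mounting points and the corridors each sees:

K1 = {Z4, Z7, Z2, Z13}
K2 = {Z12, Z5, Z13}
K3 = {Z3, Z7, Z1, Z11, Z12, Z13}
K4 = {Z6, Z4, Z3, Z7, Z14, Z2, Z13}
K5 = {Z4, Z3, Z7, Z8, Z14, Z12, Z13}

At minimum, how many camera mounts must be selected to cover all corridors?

4

K2, K3, K4, K5 together cover {Z6, Z4, Z3, Z7, Z8, Z14, Z1, Z11, Z12, Z5, Z2, Z13} — every corridor.
No 3 of the 5 camera mounts cover everything (all 10 triples fall short), so 4 is minimum.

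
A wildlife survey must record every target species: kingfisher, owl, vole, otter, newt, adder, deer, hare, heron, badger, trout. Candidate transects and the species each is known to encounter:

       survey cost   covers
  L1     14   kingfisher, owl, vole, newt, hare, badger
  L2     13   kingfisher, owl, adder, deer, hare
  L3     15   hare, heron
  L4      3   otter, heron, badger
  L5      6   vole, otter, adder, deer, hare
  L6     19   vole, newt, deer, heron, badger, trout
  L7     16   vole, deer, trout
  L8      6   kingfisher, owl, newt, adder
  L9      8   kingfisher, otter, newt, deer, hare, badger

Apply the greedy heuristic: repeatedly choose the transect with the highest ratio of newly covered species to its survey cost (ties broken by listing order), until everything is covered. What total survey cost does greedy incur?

Pick 1: L4 adds 3 new (otter, heron, badger) at survey cost 3 (ratio 3/3).
Pick 2: L5 adds 4 new (vole, adder, deer, hare) at survey cost 6 (ratio 4/6).
Pick 3: L8 adds 3 new (kingfisher, owl, newt) at survey cost 6 (ratio 3/6).
Pick 4: L7 adds 1 new (trout) at survey cost 16 (ratio 1/16).
Greedy total survey cost: 3 + 6 + 6 + 16 = 31.

31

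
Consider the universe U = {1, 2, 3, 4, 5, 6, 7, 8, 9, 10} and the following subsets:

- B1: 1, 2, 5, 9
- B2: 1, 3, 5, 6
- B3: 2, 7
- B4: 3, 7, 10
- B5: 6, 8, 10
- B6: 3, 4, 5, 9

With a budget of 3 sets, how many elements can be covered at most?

Choosing B1, B4, B5 covers {1, 2, 3, 5, 6, 7, 8, 9, 10} — 9 elements.
No choice of 3 sets does better; here 4 is left uncovered.

9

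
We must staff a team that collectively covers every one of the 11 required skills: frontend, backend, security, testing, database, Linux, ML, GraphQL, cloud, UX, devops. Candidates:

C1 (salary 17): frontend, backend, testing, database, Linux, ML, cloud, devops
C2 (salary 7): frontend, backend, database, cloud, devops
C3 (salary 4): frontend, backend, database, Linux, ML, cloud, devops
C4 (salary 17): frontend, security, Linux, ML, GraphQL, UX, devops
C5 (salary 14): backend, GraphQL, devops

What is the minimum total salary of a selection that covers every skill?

34

C1, C4 cover every skill at salary 17 + 17 = 34.
Any cover uses at least 2 candidates; among all covering selections none totals below 34.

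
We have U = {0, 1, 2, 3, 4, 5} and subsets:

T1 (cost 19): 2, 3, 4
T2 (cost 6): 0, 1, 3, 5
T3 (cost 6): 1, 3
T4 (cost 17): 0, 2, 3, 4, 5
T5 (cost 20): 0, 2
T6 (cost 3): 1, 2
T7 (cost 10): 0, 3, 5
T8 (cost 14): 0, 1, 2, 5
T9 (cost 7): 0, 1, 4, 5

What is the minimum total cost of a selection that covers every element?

T2, T6, T9 cover every element at cost 6 + 3 + 7 = 16.
Any cover uses at least 2 sets; among all covering selections none totals below 16.

16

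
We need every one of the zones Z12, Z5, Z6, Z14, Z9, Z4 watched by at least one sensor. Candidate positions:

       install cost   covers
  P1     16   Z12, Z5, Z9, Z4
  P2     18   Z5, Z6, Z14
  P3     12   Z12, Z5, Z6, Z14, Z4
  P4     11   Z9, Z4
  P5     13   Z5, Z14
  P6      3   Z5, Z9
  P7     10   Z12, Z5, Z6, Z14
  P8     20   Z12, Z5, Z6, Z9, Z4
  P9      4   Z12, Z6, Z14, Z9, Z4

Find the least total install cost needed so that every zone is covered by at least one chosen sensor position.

P6, P9 cover every zone at install cost 3 + 4 = 7.
Any cover uses at least 2 sensor positions; among all covering selections none totals below 7.

7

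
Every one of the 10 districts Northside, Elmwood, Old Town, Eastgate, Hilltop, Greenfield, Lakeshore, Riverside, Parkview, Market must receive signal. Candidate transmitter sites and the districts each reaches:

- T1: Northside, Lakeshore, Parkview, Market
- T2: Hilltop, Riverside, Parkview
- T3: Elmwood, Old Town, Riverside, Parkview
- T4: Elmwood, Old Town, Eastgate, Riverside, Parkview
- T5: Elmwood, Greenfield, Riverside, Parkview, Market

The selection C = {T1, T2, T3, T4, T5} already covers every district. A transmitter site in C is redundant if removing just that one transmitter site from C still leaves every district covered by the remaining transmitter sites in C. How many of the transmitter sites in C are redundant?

Drop T1: Northside, Lakeshore uncovered — not redundant.
Drop T2: Hilltop uncovered — not redundant.
Drop T3: the rest still cover every district — redundant.
Drop T4: Eastgate uncovered — not redundant.
Drop T5: Greenfield uncovered — not redundant.
1 redundant: T3.

1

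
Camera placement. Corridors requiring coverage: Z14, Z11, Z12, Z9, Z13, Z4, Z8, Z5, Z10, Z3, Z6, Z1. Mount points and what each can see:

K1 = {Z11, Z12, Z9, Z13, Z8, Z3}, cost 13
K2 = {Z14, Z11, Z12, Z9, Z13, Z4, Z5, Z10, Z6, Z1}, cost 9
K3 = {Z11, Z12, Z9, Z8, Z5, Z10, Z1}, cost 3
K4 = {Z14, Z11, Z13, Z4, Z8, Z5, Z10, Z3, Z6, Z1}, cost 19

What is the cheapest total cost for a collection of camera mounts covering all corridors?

22

K1, K2 cover every corridor at cost 13 + 9 = 22.
Any cover uses at least 2 camera mounts; among all covering selections none totals below 22.
Greedy by coverage-per-cost would pick K3, K2, K1 for 25 — worse than the optimum 22.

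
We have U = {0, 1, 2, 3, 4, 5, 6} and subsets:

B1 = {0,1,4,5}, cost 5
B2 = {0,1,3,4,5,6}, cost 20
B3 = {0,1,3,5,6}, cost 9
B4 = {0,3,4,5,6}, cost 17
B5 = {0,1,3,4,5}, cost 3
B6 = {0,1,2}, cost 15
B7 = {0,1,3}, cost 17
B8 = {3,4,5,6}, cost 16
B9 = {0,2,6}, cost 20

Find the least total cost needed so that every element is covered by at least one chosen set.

23

B5, B9 cover every element at cost 3 + 20 = 23.
Any cover uses at least 2 sets; among all covering selections none totals below 23.
Greedy by coverage-per-cost would pick B5, B3, B6 for 27 — worse than the optimum 23.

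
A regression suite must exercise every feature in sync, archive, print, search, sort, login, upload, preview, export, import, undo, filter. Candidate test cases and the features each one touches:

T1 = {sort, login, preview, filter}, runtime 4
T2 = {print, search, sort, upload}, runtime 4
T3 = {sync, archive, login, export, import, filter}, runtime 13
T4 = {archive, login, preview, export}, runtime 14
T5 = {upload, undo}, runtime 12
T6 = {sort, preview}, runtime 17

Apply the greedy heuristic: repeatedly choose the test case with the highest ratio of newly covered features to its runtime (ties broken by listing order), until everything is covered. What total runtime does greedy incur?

Pick 1: T1 adds 4 new (sort, login, preview, filter) at runtime 4 (ratio 4/4).
Pick 2: T2 adds 3 new (print, search, upload) at runtime 4 (ratio 3/4).
Pick 3: T3 adds 4 new (sync, archive, export, import) at runtime 13 (ratio 4/13).
Pick 4: T5 adds 1 new (undo) at runtime 12 (ratio 1/12).
Greedy total runtime: 4 + 4 + 13 + 12 = 33.

33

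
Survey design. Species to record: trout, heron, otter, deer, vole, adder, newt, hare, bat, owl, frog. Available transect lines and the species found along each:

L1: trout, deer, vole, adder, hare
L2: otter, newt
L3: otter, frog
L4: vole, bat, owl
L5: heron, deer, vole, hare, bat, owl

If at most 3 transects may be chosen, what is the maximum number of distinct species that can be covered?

10

Choosing L1, L2, L5 covers {trout, heron, otter, deer, vole, adder, newt, hare, bat, owl} — 10 species.
No choice of 3 transects does better; here frog is left uncovered.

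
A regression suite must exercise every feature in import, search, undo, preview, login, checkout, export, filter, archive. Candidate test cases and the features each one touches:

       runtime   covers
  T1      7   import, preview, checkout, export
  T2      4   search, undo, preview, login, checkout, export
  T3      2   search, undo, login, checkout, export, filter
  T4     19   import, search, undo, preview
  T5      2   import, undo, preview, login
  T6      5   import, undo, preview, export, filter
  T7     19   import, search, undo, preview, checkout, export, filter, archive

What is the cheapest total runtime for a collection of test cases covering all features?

T3, T7 cover every feature at runtime 2 + 19 = 21.
Any cover uses at least 2 test cases; among all covering selections none totals below 21.
Greedy by coverage-per-runtime would pick T3, T5, T7 for 23 — worse than the optimum 21.

21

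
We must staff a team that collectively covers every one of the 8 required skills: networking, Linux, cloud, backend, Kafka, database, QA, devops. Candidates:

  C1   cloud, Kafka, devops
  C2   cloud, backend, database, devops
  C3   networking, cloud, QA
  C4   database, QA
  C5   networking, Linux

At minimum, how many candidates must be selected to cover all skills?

C1, C2, C3, C5 together cover {networking, Linux, cloud, backend, Kafka, database, QA, devops} — every skill.
No 3 of the 5 candidates cover everything (all 10 triples fall short), so 4 is minimum.

4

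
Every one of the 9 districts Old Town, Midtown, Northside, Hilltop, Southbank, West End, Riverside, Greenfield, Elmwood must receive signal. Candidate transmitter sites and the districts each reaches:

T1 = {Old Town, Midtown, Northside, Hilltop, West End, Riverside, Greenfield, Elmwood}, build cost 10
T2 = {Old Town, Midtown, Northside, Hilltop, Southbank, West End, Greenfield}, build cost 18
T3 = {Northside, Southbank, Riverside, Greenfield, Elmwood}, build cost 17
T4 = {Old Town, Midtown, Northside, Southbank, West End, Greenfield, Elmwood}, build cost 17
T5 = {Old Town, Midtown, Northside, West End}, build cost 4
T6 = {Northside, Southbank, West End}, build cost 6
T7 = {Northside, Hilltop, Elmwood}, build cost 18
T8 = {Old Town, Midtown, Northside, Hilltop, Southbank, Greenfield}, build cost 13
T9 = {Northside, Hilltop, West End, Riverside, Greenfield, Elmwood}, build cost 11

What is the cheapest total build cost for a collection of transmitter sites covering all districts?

T1, T6 cover every district at build cost 10 + 6 = 16.
Any cover uses at least 2 transmitter sites; among all covering selections none totals below 16.

16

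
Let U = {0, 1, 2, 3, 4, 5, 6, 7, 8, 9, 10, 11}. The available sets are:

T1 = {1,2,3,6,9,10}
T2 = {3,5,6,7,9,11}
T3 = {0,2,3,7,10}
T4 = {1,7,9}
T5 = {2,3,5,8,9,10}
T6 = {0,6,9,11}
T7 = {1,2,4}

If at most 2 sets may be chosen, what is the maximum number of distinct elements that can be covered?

9

Choosing T1, T2 covers {1, 2, 3, 5, 6, 7, 9, 10, 11} — 9 elements.
No choice of 2 sets does better; here 0, 4, 8 are left uncovered.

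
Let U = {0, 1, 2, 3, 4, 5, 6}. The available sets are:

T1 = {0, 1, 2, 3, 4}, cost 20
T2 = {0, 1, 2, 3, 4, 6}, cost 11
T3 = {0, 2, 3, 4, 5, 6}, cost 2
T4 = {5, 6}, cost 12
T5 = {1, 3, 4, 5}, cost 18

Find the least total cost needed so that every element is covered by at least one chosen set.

T2, T3 cover every element at cost 11 + 2 = 13.
Any cover uses at least 2 sets; among all covering selections none totals below 13.

13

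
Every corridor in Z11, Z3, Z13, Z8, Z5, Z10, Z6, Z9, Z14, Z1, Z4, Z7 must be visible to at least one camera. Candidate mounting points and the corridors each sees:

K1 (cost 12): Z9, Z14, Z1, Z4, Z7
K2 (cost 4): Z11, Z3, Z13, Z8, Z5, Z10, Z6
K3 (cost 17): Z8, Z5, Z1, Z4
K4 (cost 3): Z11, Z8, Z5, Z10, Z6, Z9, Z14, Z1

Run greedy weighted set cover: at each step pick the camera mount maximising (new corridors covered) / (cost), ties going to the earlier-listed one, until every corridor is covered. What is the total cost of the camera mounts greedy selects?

19

Pick 1: K4 adds 8 new (Z11, Z8, Z5, Z10, Z6, Z9, Z14, Z1) at cost 3 (ratio 8/3).
Pick 2: K2 adds 2 new (Z3, Z13) at cost 4 (ratio 2/4).
Pick 3: K1 adds 2 new (Z4, Z7) at cost 12 (ratio 2/12).
Greedy total cost: 3 + 4 + 12 = 19. (The true optimum is 16, so greedy overshoots here.)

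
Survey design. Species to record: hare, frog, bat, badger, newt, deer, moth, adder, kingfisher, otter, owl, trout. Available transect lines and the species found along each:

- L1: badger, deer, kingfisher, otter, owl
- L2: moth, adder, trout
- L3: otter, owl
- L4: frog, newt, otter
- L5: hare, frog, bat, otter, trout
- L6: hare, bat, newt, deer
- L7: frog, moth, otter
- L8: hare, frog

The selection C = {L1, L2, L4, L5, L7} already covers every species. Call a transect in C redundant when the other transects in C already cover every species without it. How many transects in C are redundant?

Drop L1: badger, deer, kingfisher, owl uncovered — not redundant.
Drop L2: adder uncovered — not redundant.
Drop L4: newt uncovered — not redundant.
Drop L5: hare, bat uncovered — not redundant.
Drop L7: the rest still cover every species — redundant.
1 redundant: L7.

1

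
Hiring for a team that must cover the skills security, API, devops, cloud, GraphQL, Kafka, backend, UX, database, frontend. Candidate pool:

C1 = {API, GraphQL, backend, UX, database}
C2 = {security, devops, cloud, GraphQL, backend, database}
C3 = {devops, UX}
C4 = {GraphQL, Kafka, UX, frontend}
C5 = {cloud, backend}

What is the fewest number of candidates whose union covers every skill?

3

C1, C2, C4 together cover {security, API, devops, cloud, GraphQL, Kafka, backend, UX, database, frontend} — every skill.
No 2 of the 5 candidates cover everything (all 10 pairs fall short), so 3 is minimum.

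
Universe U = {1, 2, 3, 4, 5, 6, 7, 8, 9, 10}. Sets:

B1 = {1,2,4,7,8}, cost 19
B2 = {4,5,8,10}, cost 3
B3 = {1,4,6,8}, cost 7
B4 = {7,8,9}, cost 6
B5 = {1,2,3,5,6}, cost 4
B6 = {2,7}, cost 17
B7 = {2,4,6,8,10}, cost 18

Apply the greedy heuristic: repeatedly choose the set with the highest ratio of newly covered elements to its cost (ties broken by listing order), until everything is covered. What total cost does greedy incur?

Pick 1: B2 adds 4 new (4, 5, 8, 10) at cost 3 (ratio 4/3).
Pick 2: B5 adds 4 new (1, 2, 3, 6) at cost 4 (ratio 4/4).
Pick 3: B4 adds 2 new (7, 9) at cost 6 (ratio 2/6).
Greedy total cost: 3 + 4 + 6 = 13.

13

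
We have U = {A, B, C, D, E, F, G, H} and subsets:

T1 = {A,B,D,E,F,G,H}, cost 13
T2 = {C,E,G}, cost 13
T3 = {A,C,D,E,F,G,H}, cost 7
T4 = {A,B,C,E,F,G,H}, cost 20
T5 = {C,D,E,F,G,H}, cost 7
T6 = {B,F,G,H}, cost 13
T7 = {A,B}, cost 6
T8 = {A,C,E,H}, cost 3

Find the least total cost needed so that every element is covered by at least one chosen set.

T3, T7 cover every element at cost 7 + 6 = 13.
Any cover uses at least 2 sets; among all covering selections none totals below 13.
Greedy by coverage-per-cost would pick T8, T3, T7 for 16 — worse than the optimum 13.

13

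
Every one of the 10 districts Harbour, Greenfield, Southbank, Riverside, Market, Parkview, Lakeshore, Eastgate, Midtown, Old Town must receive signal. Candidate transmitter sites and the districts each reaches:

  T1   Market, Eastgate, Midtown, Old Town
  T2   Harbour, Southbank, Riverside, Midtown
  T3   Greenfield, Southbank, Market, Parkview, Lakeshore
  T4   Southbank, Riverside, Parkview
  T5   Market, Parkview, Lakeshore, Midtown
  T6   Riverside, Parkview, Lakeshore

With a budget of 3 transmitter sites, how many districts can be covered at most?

10

Choosing T1, T2, T3 covers {Harbour, Greenfield, Southbank, Riverside, Market, Parkview, Lakeshore, Eastgate, Midtown, Old Town} — 10 districts.
That is all 10 districts.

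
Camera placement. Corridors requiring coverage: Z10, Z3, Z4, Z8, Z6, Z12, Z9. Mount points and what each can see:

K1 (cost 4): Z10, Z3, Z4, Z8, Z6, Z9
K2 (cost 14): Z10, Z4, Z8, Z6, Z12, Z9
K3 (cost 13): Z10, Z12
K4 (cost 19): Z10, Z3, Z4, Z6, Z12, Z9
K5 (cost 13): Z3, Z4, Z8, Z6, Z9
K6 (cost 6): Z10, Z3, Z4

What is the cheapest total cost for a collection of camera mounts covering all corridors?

K1, K3 cover every corridor at cost 4 + 13 = 17.
Any cover uses at least 2 camera mounts; among all covering selections none totals below 17.

17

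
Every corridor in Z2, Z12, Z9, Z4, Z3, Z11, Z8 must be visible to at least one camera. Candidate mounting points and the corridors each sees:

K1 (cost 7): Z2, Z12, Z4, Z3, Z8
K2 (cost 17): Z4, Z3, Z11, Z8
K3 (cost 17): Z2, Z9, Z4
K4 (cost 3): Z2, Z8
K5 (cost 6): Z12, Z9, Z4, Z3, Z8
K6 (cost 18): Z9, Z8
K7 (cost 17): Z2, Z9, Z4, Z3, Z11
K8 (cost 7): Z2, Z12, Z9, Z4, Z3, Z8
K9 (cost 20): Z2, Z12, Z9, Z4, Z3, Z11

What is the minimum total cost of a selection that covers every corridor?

23

K4, K9 cover every corridor at cost 3 + 20 = 23.
Any cover uses at least 2 camera mounts; among all covering selections none totals below 23.
Greedy by coverage-per-cost would pick K8, K2 for 24 — worse than the optimum 23.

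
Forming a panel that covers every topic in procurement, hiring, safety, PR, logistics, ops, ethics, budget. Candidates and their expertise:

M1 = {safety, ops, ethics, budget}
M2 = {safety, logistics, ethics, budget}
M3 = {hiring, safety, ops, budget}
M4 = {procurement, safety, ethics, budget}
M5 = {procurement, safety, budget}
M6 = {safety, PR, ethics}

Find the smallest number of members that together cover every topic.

M2, M3, M4, M6 together cover {procurement, hiring, safety, PR, logistics, ops, ethics, budget} — every topic.
No 3 of the 6 members cover everything (all 20 triples fall short), so 4 is minimum.

4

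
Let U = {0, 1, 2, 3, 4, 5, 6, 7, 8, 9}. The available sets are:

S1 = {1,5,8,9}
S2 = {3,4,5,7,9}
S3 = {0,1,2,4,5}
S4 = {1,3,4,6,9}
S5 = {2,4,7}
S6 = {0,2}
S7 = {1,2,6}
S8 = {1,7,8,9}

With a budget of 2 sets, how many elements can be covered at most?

8

Choosing S2, S3 covers {0, 1, 2, 3, 4, 5, 7, 9} — 8 elements.
No choice of 2 sets does better; here 6, 8 are left uncovered.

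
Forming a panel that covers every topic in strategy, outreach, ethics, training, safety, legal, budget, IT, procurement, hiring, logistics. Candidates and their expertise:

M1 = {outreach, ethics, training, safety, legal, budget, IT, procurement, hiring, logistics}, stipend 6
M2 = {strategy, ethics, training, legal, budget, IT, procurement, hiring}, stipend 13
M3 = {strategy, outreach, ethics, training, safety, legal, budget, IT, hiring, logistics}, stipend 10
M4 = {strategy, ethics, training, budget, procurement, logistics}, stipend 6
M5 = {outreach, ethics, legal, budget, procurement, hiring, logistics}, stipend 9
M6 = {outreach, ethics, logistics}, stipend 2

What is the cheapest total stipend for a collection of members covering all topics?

M1, M4 cover every topic at stipend 6 + 6 = 12.
Any cover uses at least 2 members; among all covering selections none totals below 12.

12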